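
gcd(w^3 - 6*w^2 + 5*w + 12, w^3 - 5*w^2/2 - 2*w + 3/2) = w^2 - 2*w - 3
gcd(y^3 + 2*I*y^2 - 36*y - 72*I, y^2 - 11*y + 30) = y - 6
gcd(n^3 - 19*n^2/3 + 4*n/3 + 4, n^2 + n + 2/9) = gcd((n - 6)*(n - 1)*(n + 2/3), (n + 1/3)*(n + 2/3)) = n + 2/3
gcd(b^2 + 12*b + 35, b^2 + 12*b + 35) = b^2 + 12*b + 35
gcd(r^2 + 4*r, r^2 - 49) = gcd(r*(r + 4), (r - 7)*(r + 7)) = 1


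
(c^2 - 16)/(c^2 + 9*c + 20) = (c - 4)/(c + 5)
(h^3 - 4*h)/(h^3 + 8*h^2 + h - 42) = h*(h + 2)/(h^2 + 10*h + 21)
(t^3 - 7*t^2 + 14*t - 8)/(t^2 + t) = (t^3 - 7*t^2 + 14*t - 8)/(t*(t + 1))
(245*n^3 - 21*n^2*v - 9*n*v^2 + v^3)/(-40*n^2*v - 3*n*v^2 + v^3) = (49*n^2 - 14*n*v + v^2)/(v*(-8*n + v))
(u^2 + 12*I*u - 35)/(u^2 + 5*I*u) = (u + 7*I)/u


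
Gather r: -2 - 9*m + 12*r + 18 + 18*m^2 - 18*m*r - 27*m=18*m^2 - 36*m + r*(12 - 18*m) + 16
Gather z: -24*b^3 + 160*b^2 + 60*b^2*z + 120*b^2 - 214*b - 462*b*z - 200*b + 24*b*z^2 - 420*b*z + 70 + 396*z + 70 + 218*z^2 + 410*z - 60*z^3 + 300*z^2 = -24*b^3 + 280*b^2 - 414*b - 60*z^3 + z^2*(24*b + 518) + z*(60*b^2 - 882*b + 806) + 140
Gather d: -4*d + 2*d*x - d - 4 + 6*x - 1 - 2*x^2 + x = d*(2*x - 5) - 2*x^2 + 7*x - 5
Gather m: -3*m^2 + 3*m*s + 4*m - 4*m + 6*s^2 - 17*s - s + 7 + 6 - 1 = -3*m^2 + 3*m*s + 6*s^2 - 18*s + 12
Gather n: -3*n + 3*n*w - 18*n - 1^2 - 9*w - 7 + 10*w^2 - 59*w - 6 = n*(3*w - 21) + 10*w^2 - 68*w - 14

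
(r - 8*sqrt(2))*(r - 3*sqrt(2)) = r^2 - 11*sqrt(2)*r + 48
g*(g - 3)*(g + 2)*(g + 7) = g^4 + 6*g^3 - 13*g^2 - 42*g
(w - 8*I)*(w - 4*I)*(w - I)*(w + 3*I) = w^4 - 10*I*w^3 - 5*w^2 - 100*I*w - 96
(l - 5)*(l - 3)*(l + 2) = l^3 - 6*l^2 - l + 30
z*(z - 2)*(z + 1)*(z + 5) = z^4 + 4*z^3 - 7*z^2 - 10*z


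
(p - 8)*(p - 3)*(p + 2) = p^3 - 9*p^2 + 2*p + 48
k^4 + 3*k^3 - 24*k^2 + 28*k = k*(k - 2)^2*(k + 7)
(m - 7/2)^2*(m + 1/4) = m^3 - 27*m^2/4 + 21*m/2 + 49/16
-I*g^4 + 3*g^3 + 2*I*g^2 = g^2*(g + 2*I)*(-I*g + 1)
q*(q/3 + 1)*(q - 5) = q^3/3 - 2*q^2/3 - 5*q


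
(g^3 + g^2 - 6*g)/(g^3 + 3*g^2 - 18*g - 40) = g*(g^2 + g - 6)/(g^3 + 3*g^2 - 18*g - 40)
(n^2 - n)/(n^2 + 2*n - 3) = n/(n + 3)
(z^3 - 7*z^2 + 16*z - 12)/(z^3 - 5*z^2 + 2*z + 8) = (z^2 - 5*z + 6)/(z^2 - 3*z - 4)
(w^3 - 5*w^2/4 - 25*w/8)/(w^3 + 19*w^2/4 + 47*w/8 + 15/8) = w*(2*w - 5)/(2*w^2 + 7*w + 3)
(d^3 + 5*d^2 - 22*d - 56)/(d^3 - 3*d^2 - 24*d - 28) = (d^2 + 3*d - 28)/(d^2 - 5*d - 14)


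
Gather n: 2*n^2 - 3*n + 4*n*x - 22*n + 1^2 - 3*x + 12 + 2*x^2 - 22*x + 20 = 2*n^2 + n*(4*x - 25) + 2*x^2 - 25*x + 33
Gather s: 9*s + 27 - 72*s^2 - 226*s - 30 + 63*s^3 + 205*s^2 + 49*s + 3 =63*s^3 + 133*s^2 - 168*s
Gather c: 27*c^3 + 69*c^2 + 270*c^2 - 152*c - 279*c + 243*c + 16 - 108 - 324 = 27*c^3 + 339*c^2 - 188*c - 416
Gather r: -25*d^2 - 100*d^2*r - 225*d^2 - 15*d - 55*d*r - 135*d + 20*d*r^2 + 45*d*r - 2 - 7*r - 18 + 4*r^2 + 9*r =-250*d^2 - 150*d + r^2*(20*d + 4) + r*(-100*d^2 - 10*d + 2) - 20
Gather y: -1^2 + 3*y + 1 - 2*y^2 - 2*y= -2*y^2 + y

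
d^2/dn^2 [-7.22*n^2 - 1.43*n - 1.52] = -14.4400000000000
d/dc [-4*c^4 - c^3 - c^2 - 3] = c*(-16*c^2 - 3*c - 2)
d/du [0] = 0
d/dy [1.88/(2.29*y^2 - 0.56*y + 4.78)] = (1.0528 - 8.6104*y)/(2.29*y^2 - 0.56*y + 4.78)^2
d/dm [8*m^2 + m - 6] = 16*m + 1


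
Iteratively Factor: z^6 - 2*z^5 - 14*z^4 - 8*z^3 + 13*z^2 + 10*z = (z - 1)*(z^5 - z^4 - 15*z^3 - 23*z^2 - 10*z) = (z - 1)*(z + 1)*(z^4 - 2*z^3 - 13*z^2 - 10*z) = (z - 5)*(z - 1)*(z + 1)*(z^3 + 3*z^2 + 2*z) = z*(z - 5)*(z - 1)*(z + 1)*(z^2 + 3*z + 2) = z*(z - 5)*(z - 1)*(z + 1)*(z + 2)*(z + 1)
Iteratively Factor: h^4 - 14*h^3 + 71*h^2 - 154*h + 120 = (h - 3)*(h^3 - 11*h^2 + 38*h - 40) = (h - 5)*(h - 3)*(h^2 - 6*h + 8) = (h - 5)*(h - 4)*(h - 3)*(h - 2)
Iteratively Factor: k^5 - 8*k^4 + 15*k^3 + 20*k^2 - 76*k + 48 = (k - 2)*(k^4 - 6*k^3 + 3*k^2 + 26*k - 24) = (k - 4)*(k - 2)*(k^3 - 2*k^2 - 5*k + 6) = (k - 4)*(k - 2)*(k + 2)*(k^2 - 4*k + 3) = (k - 4)*(k - 2)*(k - 1)*(k + 2)*(k - 3)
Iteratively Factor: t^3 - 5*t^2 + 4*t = (t)*(t^2 - 5*t + 4) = t*(t - 4)*(t - 1)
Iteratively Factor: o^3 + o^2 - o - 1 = (o + 1)*(o^2 - 1) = (o + 1)^2*(o - 1)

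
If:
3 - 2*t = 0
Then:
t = 3/2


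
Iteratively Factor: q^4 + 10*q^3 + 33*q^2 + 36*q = (q + 4)*(q^3 + 6*q^2 + 9*q) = (q + 3)*(q + 4)*(q^2 + 3*q) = q*(q + 3)*(q + 4)*(q + 3)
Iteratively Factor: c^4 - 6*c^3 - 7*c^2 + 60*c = (c - 5)*(c^3 - c^2 - 12*c) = (c - 5)*(c + 3)*(c^2 - 4*c) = c*(c - 5)*(c + 3)*(c - 4)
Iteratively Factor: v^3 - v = (v + 1)*(v^2 - v) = v*(v + 1)*(v - 1)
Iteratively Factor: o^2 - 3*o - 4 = (o + 1)*(o - 4)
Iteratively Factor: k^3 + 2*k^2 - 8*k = (k - 2)*(k^2 + 4*k) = k*(k - 2)*(k + 4)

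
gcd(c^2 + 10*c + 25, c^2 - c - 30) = c + 5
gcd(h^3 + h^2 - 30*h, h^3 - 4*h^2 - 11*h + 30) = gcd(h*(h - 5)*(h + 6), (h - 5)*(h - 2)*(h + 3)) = h - 5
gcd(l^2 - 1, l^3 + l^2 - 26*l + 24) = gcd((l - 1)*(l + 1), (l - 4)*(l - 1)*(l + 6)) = l - 1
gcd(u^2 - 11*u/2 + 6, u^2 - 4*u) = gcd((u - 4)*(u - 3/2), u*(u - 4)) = u - 4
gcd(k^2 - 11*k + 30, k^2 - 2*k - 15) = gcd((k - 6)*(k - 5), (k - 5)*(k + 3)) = k - 5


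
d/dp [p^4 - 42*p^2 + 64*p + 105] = 4*p^3 - 84*p + 64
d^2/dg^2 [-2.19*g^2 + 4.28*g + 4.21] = -4.38000000000000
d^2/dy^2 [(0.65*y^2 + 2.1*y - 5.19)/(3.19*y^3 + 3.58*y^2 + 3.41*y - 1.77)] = (13.22893*y^6 + 128.21886*y^5 - 532.296798*y^4 - 904.680518*y^3 - 570.841002*y^2 - 476.135514*y - 157.050876)/(32.461759*y^9 + 109.291314*y^8 + 226.754451*y^7 + 225.504913*y^6 + 121.110165*y^5 - 58.692588*y^4 - 60.013162*y^3 - 28.097865*y^2 + 32.049567*y - 5.545233)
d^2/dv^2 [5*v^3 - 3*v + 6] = 30*v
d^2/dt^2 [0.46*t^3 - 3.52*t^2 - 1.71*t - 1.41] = 2.76*t - 7.04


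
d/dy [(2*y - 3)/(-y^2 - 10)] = 2*(y^2 - 3*y - 10)/(y^4 + 20*y^2 + 100)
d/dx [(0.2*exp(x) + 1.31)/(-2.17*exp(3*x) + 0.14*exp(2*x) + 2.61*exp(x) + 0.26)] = (0.868*exp(3*x) + 8.5001*exp(2*x) - 0.3668*exp(x) - 3.3671)*exp(x)/(4.7089*exp(6*x) - 0.6076*exp(5*x) - 11.3078*exp(4*x) - 0.3976*exp(3*x) + 6.8849*exp(2*x) + 1.3572*exp(x) + 0.0676)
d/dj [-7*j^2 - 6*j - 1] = -14*j - 6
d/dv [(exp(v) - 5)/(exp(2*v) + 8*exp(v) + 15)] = (-2*(exp(v) - 5)*(exp(v) + 4) + exp(2*v) + 8*exp(v) + 15)*exp(v)/(exp(2*v) + 8*exp(v) + 15)^2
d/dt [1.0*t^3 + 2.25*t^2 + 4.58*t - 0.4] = 3.0*t^2 + 4.5*t + 4.58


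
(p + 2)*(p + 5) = p^2 + 7*p + 10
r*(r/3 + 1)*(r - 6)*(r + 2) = r^4/3 - r^3/3 - 8*r^2 - 12*r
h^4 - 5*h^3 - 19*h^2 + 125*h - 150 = (h - 5)*(h - 3)*(h - 2)*(h + 5)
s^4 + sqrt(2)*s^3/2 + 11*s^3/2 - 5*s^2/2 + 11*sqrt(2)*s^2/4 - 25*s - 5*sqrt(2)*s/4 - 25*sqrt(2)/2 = (s - 2)*(s + 5/2)*(s + 5)*(s + sqrt(2)/2)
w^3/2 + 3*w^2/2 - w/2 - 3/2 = (w/2 + 1/2)*(w - 1)*(w + 3)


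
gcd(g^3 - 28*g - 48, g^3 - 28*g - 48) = g^3 - 28*g - 48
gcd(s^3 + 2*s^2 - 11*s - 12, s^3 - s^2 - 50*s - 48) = s + 1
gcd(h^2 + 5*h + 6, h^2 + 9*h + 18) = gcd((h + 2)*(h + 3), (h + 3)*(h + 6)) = h + 3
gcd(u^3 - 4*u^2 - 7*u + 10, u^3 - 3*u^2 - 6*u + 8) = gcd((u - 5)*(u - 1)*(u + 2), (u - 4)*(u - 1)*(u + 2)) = u^2 + u - 2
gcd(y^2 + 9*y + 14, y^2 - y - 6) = y + 2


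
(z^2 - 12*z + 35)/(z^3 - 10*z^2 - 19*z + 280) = (z - 5)/(z^2 - 3*z - 40)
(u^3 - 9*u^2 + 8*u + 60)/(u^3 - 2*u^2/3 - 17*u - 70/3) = 3*(u - 6)/(3*u + 7)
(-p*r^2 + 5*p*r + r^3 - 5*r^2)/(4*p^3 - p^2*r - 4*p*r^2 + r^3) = r*(5 - r)/(4*p^2 + 3*p*r - r^2)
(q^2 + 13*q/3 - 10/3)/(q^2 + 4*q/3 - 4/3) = (q + 5)/(q + 2)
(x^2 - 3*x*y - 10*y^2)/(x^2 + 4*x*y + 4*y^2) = (x - 5*y)/(x + 2*y)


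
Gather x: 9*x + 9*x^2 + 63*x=9*x^2 + 72*x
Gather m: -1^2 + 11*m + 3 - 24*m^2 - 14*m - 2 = -24*m^2 - 3*m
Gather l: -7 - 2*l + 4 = -2*l - 3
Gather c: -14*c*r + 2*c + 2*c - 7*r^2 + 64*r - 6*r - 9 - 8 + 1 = c*(4 - 14*r) - 7*r^2 + 58*r - 16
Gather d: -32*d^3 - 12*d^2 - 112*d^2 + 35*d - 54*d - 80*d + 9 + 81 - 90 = -32*d^3 - 124*d^2 - 99*d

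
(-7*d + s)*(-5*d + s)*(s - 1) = 35*d^2*s - 35*d^2 - 12*d*s^2 + 12*d*s + s^3 - s^2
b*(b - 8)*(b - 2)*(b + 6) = b^4 - 4*b^3 - 44*b^2 + 96*b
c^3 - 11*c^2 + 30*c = c*(c - 6)*(c - 5)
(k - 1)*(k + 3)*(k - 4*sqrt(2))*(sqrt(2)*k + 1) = sqrt(2)*k^4 - 7*k^3 + 2*sqrt(2)*k^3 - 14*k^2 - 7*sqrt(2)*k^2 - 8*sqrt(2)*k + 21*k + 12*sqrt(2)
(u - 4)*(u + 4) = u^2 - 16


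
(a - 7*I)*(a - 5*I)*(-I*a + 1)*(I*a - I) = a^4 - a^3 - 11*I*a^3 - 23*a^2 + 11*I*a^2 + 23*a - 35*I*a + 35*I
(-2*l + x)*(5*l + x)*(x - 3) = -10*l^2*x + 30*l^2 + 3*l*x^2 - 9*l*x + x^3 - 3*x^2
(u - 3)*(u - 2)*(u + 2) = u^3 - 3*u^2 - 4*u + 12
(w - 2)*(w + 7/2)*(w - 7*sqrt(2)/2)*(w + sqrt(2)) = w^4 - 5*sqrt(2)*w^3/2 + 3*w^3/2 - 14*w^2 - 15*sqrt(2)*w^2/4 - 21*w/2 + 35*sqrt(2)*w/2 + 49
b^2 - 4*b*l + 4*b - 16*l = (b + 4)*(b - 4*l)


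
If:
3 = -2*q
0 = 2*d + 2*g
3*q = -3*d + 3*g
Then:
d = 3/4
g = -3/4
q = -3/2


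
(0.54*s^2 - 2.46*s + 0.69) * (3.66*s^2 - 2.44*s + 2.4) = 1.9764*s^4 - 10.3212*s^3 + 9.8238*s^2 - 7.5876*s + 1.656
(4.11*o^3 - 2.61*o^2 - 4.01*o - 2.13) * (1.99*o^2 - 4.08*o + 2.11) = 8.1789*o^5 - 21.9627*o^4 + 11.341*o^3 + 6.615*o^2 + 0.229300000000002*o - 4.4943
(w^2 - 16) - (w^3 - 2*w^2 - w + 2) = -w^3 + 3*w^2 + w - 18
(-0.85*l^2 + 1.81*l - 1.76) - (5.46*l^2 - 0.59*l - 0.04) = -6.31*l^2 + 2.4*l - 1.72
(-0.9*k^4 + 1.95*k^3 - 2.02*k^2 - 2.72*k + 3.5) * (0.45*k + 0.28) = -0.405*k^5 + 0.6255*k^4 - 0.363*k^3 - 1.7896*k^2 + 0.8134*k + 0.98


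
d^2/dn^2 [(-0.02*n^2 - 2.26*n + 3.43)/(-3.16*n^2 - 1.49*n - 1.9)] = (-2.22044604925031e-16*n^4 + 44.946576*n^3 - 206.224128*n^2 - 178.313112*n + 13.305834)/(31.554496*n^6 + 44.635632*n^5 + 77.964468*n^4 + 56.983709*n^3 + 46.87737*n^2 + 16.1367*n + 6.859)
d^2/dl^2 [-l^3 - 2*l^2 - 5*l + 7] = -6*l - 4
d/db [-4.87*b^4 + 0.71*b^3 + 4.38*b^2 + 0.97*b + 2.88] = -19.48*b^3 + 2.13*b^2 + 8.76*b + 0.97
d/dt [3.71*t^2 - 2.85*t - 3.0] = 7.42*t - 2.85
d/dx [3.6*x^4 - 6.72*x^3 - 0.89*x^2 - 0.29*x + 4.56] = 14.4*x^3 - 20.16*x^2 - 1.78*x - 0.29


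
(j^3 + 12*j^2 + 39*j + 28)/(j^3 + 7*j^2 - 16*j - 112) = (j + 1)/(j - 4)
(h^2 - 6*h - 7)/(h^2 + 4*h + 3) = (h - 7)/(h + 3)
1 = 1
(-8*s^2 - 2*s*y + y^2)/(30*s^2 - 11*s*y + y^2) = (-8*s^2 - 2*s*y + y^2)/(30*s^2 - 11*s*y + y^2)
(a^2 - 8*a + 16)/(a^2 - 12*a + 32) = (a - 4)/(a - 8)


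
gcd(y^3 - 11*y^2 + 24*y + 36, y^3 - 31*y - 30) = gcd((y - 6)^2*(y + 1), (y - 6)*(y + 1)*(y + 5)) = y^2 - 5*y - 6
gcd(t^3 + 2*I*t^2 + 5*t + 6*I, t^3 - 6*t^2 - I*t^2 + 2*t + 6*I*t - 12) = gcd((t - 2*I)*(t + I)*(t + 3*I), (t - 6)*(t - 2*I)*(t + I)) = t^2 - I*t + 2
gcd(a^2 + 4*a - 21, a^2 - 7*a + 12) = a - 3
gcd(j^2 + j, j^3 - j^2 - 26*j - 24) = j + 1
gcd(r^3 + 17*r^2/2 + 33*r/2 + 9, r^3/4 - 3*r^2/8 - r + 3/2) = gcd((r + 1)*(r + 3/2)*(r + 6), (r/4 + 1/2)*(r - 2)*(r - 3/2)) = 1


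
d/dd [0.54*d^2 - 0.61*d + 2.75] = 1.08*d - 0.61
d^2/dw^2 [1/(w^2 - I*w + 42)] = 2*(-w^2 + I*w + (2*w - I)^2 - 42)/(w^2 - I*w + 42)^3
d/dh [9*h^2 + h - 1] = 18*h + 1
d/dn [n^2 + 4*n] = 2*n + 4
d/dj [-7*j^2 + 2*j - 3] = 2 - 14*j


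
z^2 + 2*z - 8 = (z - 2)*(z + 4)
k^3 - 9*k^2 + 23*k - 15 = (k - 5)*(k - 3)*(k - 1)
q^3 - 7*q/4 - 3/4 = (q - 3/2)*(q + 1/2)*(q + 1)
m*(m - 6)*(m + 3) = m^3 - 3*m^2 - 18*m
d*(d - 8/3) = d^2 - 8*d/3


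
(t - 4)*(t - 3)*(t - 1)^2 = t^4 - 9*t^3 + 27*t^2 - 31*t + 12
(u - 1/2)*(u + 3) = u^2 + 5*u/2 - 3/2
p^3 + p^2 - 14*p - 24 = (p - 4)*(p + 2)*(p + 3)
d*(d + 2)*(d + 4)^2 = d^4 + 10*d^3 + 32*d^2 + 32*d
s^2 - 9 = (s - 3)*(s + 3)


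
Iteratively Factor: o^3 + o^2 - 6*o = (o - 2)*(o^2 + 3*o) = o*(o - 2)*(o + 3)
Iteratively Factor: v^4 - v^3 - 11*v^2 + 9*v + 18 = (v - 3)*(v^3 + 2*v^2 - 5*v - 6) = (v - 3)*(v + 3)*(v^2 - v - 2) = (v - 3)*(v + 1)*(v + 3)*(v - 2)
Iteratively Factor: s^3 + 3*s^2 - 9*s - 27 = (s - 3)*(s^2 + 6*s + 9) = (s - 3)*(s + 3)*(s + 3)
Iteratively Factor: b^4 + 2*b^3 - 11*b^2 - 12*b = (b - 3)*(b^3 + 5*b^2 + 4*b) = (b - 3)*(b + 1)*(b^2 + 4*b) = (b - 3)*(b + 1)*(b + 4)*(b)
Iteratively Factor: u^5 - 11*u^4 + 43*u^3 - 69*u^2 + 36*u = (u)*(u^4 - 11*u^3 + 43*u^2 - 69*u + 36) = u*(u - 1)*(u^3 - 10*u^2 + 33*u - 36) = u*(u - 3)*(u - 1)*(u^2 - 7*u + 12) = u*(u - 3)^2*(u - 1)*(u - 4)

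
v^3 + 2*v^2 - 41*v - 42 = (v - 6)*(v + 1)*(v + 7)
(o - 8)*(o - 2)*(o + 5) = o^3 - 5*o^2 - 34*o + 80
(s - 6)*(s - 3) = s^2 - 9*s + 18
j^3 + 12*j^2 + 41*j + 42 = (j + 2)*(j + 3)*(j + 7)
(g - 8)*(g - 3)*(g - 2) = g^3 - 13*g^2 + 46*g - 48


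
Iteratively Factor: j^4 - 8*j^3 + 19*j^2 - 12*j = (j - 4)*(j^3 - 4*j^2 + 3*j) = (j - 4)*(j - 3)*(j^2 - j) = j*(j - 4)*(j - 3)*(j - 1)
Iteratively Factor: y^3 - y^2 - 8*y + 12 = (y - 2)*(y^2 + y - 6) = (y - 2)^2*(y + 3)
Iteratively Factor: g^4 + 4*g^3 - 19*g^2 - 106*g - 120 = (g + 2)*(g^3 + 2*g^2 - 23*g - 60) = (g + 2)*(g + 4)*(g^2 - 2*g - 15) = (g + 2)*(g + 3)*(g + 4)*(g - 5)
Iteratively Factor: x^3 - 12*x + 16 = (x + 4)*(x^2 - 4*x + 4) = (x - 2)*(x + 4)*(x - 2)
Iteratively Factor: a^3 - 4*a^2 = (a - 4)*(a^2) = a*(a - 4)*(a)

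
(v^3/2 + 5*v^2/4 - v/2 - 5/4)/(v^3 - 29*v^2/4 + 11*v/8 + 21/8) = 2*(2*v^3 + 5*v^2 - 2*v - 5)/(8*v^3 - 58*v^2 + 11*v + 21)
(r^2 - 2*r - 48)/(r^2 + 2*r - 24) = (r - 8)/(r - 4)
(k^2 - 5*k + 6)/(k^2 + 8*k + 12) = (k^2 - 5*k + 6)/(k^2 + 8*k + 12)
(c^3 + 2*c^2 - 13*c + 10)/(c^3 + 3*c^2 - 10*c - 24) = (c^3 + 2*c^2 - 13*c + 10)/(c^3 + 3*c^2 - 10*c - 24)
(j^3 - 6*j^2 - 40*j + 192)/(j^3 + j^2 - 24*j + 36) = (j^2 - 12*j + 32)/(j^2 - 5*j + 6)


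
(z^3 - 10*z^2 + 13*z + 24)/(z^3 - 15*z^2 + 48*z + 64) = (z - 3)/(z - 8)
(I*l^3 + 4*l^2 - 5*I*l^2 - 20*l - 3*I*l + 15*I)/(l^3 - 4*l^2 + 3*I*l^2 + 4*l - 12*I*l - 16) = (I*l^2 + l*(3 - 5*I) - 15)/(l^2 + 4*l*(-1 + I) - 16*I)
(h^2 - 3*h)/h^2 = (h - 3)/h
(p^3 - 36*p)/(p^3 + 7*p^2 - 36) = p*(p - 6)/(p^2 + p - 6)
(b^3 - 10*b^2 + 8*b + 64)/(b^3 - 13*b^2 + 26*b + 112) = (b - 4)/(b - 7)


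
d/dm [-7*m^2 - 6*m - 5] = -14*m - 6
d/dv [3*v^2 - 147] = 6*v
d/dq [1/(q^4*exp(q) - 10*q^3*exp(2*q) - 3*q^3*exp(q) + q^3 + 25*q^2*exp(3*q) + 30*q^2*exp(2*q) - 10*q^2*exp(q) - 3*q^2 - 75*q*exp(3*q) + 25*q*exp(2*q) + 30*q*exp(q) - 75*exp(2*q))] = (-q^4*exp(q) + 20*q^3*exp(2*q) - q^3*exp(q) - 75*q^2*exp(3*q) - 30*q^2*exp(2*q) + 19*q^2*exp(q) - 3*q^2 + 175*q*exp(3*q) - 110*q*exp(2*q) - 10*q*exp(q) + 6*q + 75*exp(3*q) + 125*exp(2*q) - 30*exp(q))/(q^4*exp(q) - 10*q^3*exp(2*q) - 3*q^3*exp(q) + q^3 + 25*q^2*exp(3*q) + 30*q^2*exp(2*q) - 10*q^2*exp(q) - 3*q^2 - 75*q*exp(3*q) + 25*q*exp(2*q) + 30*q*exp(q) - 75*exp(2*q))^2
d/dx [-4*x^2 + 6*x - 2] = 6 - 8*x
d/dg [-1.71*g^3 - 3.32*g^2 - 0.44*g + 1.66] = -5.13*g^2 - 6.64*g - 0.44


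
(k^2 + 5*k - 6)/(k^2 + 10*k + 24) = (k - 1)/(k + 4)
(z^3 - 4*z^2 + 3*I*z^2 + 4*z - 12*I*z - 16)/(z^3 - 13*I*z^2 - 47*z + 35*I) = (z^2 + 4*z*(-1 + I) - 16*I)/(z^2 - 12*I*z - 35)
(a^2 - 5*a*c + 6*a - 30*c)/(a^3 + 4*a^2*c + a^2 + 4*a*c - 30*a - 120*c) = (a - 5*c)/(a^2 + 4*a*c - 5*a - 20*c)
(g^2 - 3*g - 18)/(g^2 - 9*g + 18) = (g + 3)/(g - 3)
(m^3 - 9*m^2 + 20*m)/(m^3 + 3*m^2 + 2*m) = (m^2 - 9*m + 20)/(m^2 + 3*m + 2)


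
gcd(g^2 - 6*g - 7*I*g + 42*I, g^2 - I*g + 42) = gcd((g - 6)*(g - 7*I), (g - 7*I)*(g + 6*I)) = g - 7*I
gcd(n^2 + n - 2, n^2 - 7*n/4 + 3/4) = n - 1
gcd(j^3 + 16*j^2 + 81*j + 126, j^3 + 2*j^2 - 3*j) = j + 3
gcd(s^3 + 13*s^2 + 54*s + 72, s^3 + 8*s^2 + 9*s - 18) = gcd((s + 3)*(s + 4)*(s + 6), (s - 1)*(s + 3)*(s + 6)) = s^2 + 9*s + 18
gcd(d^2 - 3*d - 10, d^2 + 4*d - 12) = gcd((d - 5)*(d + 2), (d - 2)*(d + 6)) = 1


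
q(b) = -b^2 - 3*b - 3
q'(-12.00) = 21.00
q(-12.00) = -111.00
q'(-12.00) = 21.00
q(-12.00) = -111.00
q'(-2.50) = 2.00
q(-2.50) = -1.75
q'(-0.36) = -2.28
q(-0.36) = -2.05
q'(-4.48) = 5.96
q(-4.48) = -9.63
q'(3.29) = -9.58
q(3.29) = -23.69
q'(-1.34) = -0.32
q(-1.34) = -0.78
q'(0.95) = -4.90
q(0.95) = -6.75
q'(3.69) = -10.38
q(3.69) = -27.69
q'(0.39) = -3.78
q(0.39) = -4.32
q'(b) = -2*b - 3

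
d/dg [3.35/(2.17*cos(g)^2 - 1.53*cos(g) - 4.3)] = (14.539*cos(g) - 5.1255)*sin(g)/(-2.17*cos(g)^2 + 1.53*cos(g) + 4.3)^2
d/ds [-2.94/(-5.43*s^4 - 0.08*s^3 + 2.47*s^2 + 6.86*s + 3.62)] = (-63.8568*s^3 - 0.7056*s^2 + 14.5236*s + 20.1684)/(-5.43*s^4 - 0.08*s^3 + 2.47*s^2 + 6.86*s + 3.62)^2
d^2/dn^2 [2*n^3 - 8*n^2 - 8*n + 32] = 12*n - 16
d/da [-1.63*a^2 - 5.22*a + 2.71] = -3.26*a - 5.22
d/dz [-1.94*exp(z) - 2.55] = -1.94*exp(z)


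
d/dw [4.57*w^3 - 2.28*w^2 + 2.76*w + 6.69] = 13.71*w^2 - 4.56*w + 2.76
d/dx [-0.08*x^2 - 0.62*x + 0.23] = -0.16*x - 0.62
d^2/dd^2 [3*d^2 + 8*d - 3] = 6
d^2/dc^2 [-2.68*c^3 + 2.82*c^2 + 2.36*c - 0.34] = 5.64 - 16.08*c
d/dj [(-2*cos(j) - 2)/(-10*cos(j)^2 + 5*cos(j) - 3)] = 4*(5*cos(j)^2 + 10*cos(j) - 4)*sin(j)/(10*sin(j)^2 + 5*cos(j) - 13)^2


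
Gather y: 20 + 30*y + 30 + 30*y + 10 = 60*y + 60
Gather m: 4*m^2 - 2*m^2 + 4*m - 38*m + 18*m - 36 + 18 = 2*m^2 - 16*m - 18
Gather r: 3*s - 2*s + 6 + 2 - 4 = s + 4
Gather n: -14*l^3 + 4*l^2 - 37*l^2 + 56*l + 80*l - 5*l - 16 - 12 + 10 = -14*l^3 - 33*l^2 + 131*l - 18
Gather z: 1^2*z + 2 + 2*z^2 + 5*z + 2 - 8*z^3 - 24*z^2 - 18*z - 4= -8*z^3 - 22*z^2 - 12*z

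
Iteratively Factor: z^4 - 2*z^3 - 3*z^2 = (z - 3)*(z^3 + z^2) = z*(z - 3)*(z^2 + z) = z*(z - 3)*(z + 1)*(z)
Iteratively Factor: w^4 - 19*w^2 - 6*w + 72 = (w + 3)*(w^3 - 3*w^2 - 10*w + 24) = (w + 3)^2*(w^2 - 6*w + 8) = (w - 2)*(w + 3)^2*(w - 4)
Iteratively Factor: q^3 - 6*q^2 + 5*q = (q - 5)*(q^2 - q) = q*(q - 5)*(q - 1)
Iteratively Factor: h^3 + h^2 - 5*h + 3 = (h - 1)*(h^2 + 2*h - 3) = (h - 1)^2*(h + 3)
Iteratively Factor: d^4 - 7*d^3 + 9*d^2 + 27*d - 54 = (d - 3)*(d^3 - 4*d^2 - 3*d + 18) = (d - 3)^2*(d^2 - d - 6) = (d - 3)^3*(d + 2)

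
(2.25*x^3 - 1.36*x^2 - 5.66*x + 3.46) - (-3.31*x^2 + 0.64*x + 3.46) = 2.25*x^3 + 1.95*x^2 - 6.3*x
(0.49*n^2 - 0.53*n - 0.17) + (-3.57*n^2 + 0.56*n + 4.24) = -3.08*n^2 + 0.03*n + 4.07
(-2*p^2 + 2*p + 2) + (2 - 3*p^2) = -5*p^2 + 2*p + 4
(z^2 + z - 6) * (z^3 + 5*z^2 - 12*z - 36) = z^5 + 6*z^4 - 13*z^3 - 78*z^2 + 36*z + 216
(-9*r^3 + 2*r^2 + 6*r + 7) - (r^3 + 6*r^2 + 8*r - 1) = -10*r^3 - 4*r^2 - 2*r + 8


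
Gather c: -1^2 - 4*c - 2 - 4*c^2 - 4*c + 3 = -4*c^2 - 8*c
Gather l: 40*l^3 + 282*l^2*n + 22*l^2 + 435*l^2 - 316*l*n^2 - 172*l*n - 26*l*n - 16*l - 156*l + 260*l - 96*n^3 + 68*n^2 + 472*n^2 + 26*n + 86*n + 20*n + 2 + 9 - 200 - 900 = 40*l^3 + l^2*(282*n + 457) + l*(-316*n^2 - 198*n + 88) - 96*n^3 + 540*n^2 + 132*n - 1089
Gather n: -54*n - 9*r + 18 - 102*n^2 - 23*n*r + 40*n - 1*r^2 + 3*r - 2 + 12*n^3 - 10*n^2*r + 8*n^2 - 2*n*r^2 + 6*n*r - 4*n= 12*n^3 + n^2*(-10*r - 94) + n*(-2*r^2 - 17*r - 18) - r^2 - 6*r + 16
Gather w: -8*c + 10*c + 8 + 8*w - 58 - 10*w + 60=2*c - 2*w + 10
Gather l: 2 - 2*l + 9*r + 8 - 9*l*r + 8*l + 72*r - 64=l*(6 - 9*r) + 81*r - 54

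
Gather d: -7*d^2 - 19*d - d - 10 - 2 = -7*d^2 - 20*d - 12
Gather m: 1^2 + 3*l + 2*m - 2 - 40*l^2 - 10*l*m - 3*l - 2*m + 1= -40*l^2 - 10*l*m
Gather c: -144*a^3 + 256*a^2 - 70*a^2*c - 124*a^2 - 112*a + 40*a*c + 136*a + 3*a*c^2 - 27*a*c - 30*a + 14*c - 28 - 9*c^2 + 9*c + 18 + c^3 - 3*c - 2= -144*a^3 + 132*a^2 - 6*a + c^3 + c^2*(3*a - 9) + c*(-70*a^2 + 13*a + 20) - 12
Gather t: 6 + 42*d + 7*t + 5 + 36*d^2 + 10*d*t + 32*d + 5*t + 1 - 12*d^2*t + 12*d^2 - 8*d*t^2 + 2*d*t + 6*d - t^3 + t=48*d^2 - 8*d*t^2 + 80*d - t^3 + t*(-12*d^2 + 12*d + 13) + 12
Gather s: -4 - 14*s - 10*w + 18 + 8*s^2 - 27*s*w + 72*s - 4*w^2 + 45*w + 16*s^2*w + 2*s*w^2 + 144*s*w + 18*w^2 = s^2*(16*w + 8) + s*(2*w^2 + 117*w + 58) + 14*w^2 + 35*w + 14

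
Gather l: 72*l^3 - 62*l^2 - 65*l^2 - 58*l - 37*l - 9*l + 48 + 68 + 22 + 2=72*l^3 - 127*l^2 - 104*l + 140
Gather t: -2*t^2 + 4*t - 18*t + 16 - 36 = -2*t^2 - 14*t - 20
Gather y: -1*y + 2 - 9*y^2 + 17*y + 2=-9*y^2 + 16*y + 4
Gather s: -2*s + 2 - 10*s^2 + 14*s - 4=-10*s^2 + 12*s - 2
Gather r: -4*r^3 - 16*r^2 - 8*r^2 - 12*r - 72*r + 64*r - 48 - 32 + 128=-4*r^3 - 24*r^2 - 20*r + 48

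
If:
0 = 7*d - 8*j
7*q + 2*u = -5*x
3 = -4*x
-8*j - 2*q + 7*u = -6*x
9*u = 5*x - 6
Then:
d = -1157/588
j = -1157/672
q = 71/84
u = -13/12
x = -3/4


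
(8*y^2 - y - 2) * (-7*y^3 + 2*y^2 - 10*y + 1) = -56*y^5 + 23*y^4 - 68*y^3 + 14*y^2 + 19*y - 2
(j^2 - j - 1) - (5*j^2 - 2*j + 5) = -4*j^2 + j - 6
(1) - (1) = 0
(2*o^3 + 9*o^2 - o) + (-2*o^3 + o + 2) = 9*o^2 + 2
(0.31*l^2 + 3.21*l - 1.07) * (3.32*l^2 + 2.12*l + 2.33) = 1.0292*l^4 + 11.3144*l^3 + 3.9751*l^2 + 5.2109*l - 2.4931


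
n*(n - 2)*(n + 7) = n^3 + 5*n^2 - 14*n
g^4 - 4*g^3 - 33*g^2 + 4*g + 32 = (g - 8)*(g - 1)*(g + 1)*(g + 4)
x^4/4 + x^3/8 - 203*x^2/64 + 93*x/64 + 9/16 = (x/4 + 1)*(x - 3)*(x - 3/4)*(x + 1/4)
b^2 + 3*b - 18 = (b - 3)*(b + 6)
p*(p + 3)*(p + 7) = p^3 + 10*p^2 + 21*p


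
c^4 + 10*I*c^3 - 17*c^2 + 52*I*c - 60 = (c - 2*I)*(c + I)*(c + 5*I)*(c + 6*I)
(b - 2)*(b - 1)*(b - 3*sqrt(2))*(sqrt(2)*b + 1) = sqrt(2)*b^4 - 5*b^3 - 3*sqrt(2)*b^3 - sqrt(2)*b^2 + 15*b^2 - 10*b + 9*sqrt(2)*b - 6*sqrt(2)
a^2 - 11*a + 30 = (a - 6)*(a - 5)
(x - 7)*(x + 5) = x^2 - 2*x - 35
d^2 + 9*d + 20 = (d + 4)*(d + 5)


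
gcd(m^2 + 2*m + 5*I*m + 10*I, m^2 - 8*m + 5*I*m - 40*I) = m + 5*I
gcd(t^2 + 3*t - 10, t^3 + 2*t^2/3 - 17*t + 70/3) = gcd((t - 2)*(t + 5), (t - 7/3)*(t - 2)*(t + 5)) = t^2 + 3*t - 10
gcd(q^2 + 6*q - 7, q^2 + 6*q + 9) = 1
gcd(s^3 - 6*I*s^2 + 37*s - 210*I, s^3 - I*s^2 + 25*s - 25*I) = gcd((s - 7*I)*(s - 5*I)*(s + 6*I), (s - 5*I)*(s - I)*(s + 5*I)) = s - 5*I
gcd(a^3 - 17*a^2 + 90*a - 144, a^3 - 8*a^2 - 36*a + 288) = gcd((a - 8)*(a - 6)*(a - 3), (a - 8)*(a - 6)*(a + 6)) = a^2 - 14*a + 48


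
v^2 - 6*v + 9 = (v - 3)^2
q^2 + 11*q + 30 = (q + 5)*(q + 6)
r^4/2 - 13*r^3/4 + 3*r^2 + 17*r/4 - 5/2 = (r/2 + 1/2)*(r - 5)*(r - 2)*(r - 1/2)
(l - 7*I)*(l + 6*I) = l^2 - I*l + 42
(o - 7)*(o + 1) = o^2 - 6*o - 7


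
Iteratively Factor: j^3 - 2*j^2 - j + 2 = (j - 1)*(j^2 - j - 2) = (j - 1)*(j + 1)*(j - 2)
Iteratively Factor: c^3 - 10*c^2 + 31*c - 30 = (c - 2)*(c^2 - 8*c + 15) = (c - 3)*(c - 2)*(c - 5)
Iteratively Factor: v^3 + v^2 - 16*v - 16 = (v + 1)*(v^2 - 16) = (v + 1)*(v + 4)*(v - 4)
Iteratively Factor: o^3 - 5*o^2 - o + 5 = (o - 1)*(o^2 - 4*o - 5) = (o - 1)*(o + 1)*(o - 5)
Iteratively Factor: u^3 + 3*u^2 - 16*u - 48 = (u + 4)*(u^2 - u - 12) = (u + 3)*(u + 4)*(u - 4)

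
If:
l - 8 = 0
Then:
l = 8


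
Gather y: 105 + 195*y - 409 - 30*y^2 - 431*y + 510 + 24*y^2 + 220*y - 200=-6*y^2 - 16*y + 6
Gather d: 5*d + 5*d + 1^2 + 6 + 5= 10*d + 12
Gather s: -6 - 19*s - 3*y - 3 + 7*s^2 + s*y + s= 7*s^2 + s*(y - 18) - 3*y - 9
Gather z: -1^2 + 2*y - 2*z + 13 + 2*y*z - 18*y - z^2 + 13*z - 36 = -16*y - z^2 + z*(2*y + 11) - 24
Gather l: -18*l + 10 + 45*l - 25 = 27*l - 15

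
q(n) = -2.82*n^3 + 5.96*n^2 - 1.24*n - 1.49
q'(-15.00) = -2083.54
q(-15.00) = 10875.61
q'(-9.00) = -793.78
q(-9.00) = 2548.21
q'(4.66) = -129.41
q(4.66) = -163.21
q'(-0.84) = -17.22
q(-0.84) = 5.43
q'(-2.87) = -105.13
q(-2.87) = 117.83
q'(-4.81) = -254.31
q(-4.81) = 456.19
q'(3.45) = -60.81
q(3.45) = -50.63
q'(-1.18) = -27.09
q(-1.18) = 12.91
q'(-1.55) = -40.04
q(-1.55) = 25.25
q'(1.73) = -5.94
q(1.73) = -0.40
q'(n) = -8.46*n^2 + 11.92*n - 1.24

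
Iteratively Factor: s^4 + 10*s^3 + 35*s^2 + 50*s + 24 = (s + 3)*(s^3 + 7*s^2 + 14*s + 8) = (s + 2)*(s + 3)*(s^2 + 5*s + 4) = (s + 1)*(s + 2)*(s + 3)*(s + 4)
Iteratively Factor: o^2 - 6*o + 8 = (o - 4)*(o - 2)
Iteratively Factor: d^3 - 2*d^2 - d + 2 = (d + 1)*(d^2 - 3*d + 2) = (d - 2)*(d + 1)*(d - 1)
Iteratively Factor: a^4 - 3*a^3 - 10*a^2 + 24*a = (a - 2)*(a^3 - a^2 - 12*a) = a*(a - 2)*(a^2 - a - 12) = a*(a - 2)*(a + 3)*(a - 4)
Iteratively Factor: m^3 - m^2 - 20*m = (m)*(m^2 - m - 20) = m*(m + 4)*(m - 5)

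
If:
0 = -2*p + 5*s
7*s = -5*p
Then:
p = 0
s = 0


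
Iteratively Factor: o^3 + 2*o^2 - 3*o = (o - 1)*(o^2 + 3*o) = o*(o - 1)*(o + 3)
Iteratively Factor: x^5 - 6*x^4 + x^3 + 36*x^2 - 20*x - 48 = (x - 2)*(x^4 - 4*x^3 - 7*x^2 + 22*x + 24) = (x - 3)*(x - 2)*(x^3 - x^2 - 10*x - 8) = (x - 4)*(x - 3)*(x - 2)*(x^2 + 3*x + 2) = (x - 4)*(x - 3)*(x - 2)*(x + 1)*(x + 2)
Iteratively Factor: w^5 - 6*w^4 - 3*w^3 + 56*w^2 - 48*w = (w - 1)*(w^4 - 5*w^3 - 8*w^2 + 48*w) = (w - 4)*(w - 1)*(w^3 - w^2 - 12*w) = w*(w - 4)*(w - 1)*(w^2 - w - 12) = w*(w - 4)*(w - 1)*(w + 3)*(w - 4)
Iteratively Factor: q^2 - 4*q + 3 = (q - 3)*(q - 1)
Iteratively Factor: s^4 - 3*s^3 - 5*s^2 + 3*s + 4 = (s - 4)*(s^3 + s^2 - s - 1) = (s - 4)*(s - 1)*(s^2 + 2*s + 1) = (s - 4)*(s - 1)*(s + 1)*(s + 1)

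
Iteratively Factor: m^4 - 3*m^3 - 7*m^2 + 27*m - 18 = (m - 2)*(m^3 - m^2 - 9*m + 9) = (m - 3)*(m - 2)*(m^2 + 2*m - 3) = (m - 3)*(m - 2)*(m + 3)*(m - 1)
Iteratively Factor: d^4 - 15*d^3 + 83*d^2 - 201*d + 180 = (d - 3)*(d^3 - 12*d^2 + 47*d - 60) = (d - 5)*(d - 3)*(d^2 - 7*d + 12) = (d - 5)*(d - 3)^2*(d - 4)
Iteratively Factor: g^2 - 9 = (g - 3)*(g + 3)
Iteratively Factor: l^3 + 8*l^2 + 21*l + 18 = (l + 2)*(l^2 + 6*l + 9) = (l + 2)*(l + 3)*(l + 3)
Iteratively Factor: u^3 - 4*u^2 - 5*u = (u)*(u^2 - 4*u - 5) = u*(u + 1)*(u - 5)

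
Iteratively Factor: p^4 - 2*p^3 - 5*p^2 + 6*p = (p - 3)*(p^3 + p^2 - 2*p) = (p - 3)*(p - 1)*(p^2 + 2*p) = p*(p - 3)*(p - 1)*(p + 2)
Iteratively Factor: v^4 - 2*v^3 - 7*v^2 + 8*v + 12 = (v + 1)*(v^3 - 3*v^2 - 4*v + 12) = (v - 2)*(v + 1)*(v^2 - v - 6) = (v - 3)*(v - 2)*(v + 1)*(v + 2)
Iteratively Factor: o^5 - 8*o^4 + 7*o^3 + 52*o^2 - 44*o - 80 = (o - 4)*(o^4 - 4*o^3 - 9*o^2 + 16*o + 20) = (o - 4)*(o - 2)*(o^3 - 2*o^2 - 13*o - 10) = (o - 5)*(o - 4)*(o - 2)*(o^2 + 3*o + 2) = (o - 5)*(o - 4)*(o - 2)*(o + 1)*(o + 2)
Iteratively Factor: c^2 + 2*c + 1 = (c + 1)*(c + 1)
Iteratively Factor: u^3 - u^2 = (u)*(u^2 - u) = u^2*(u - 1)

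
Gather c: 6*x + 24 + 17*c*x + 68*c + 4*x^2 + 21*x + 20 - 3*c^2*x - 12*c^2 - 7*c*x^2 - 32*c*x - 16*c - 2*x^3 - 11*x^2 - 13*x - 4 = c^2*(-3*x - 12) + c*(-7*x^2 - 15*x + 52) - 2*x^3 - 7*x^2 + 14*x + 40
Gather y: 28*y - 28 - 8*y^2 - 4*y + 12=-8*y^2 + 24*y - 16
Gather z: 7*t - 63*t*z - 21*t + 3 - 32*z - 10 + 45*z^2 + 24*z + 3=-14*t + 45*z^2 + z*(-63*t - 8) - 4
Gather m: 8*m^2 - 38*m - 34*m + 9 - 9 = 8*m^2 - 72*m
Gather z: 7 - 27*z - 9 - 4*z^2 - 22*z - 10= -4*z^2 - 49*z - 12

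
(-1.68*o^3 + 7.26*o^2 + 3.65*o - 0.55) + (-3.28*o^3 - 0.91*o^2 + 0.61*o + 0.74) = -4.96*o^3 + 6.35*o^2 + 4.26*o + 0.19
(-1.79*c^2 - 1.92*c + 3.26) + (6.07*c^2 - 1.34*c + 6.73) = 4.28*c^2 - 3.26*c + 9.99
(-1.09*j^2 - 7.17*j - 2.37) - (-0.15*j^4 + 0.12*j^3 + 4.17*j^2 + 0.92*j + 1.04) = 0.15*j^4 - 0.12*j^3 - 5.26*j^2 - 8.09*j - 3.41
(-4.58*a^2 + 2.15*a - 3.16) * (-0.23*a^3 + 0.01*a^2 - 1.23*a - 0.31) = 1.0534*a^5 - 0.5403*a^4 + 6.3817*a^3 - 1.2563*a^2 + 3.2203*a + 0.9796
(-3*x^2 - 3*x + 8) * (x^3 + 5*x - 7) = -3*x^5 - 3*x^4 - 7*x^3 + 6*x^2 + 61*x - 56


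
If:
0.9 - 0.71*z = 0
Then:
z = 1.27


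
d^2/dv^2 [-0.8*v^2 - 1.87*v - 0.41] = -1.60000000000000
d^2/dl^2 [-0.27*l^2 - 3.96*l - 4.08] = -0.540000000000000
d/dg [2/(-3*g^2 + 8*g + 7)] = 4*(3*g - 4)/(-3*g^2 + 8*g + 7)^2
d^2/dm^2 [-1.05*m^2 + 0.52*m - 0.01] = -2.10000000000000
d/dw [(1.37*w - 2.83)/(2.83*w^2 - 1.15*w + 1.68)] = (-3.8771*w^2 + 16.0178*w - 0.9529)/(8.0089*w^4 - 6.509*w^3 + 10.8313*w^2 - 3.864*w + 2.8224)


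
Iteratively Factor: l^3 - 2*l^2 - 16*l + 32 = (l - 2)*(l^2 - 16) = (l - 2)*(l + 4)*(l - 4)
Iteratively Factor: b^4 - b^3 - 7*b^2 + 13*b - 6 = (b - 2)*(b^3 + b^2 - 5*b + 3) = (b - 2)*(b - 1)*(b^2 + 2*b - 3) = (b - 2)*(b - 1)^2*(b + 3)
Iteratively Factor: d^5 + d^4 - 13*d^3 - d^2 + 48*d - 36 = (d + 3)*(d^4 - 2*d^3 - 7*d^2 + 20*d - 12) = (d + 3)^2*(d^3 - 5*d^2 + 8*d - 4) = (d - 1)*(d + 3)^2*(d^2 - 4*d + 4) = (d - 2)*(d - 1)*(d + 3)^2*(d - 2)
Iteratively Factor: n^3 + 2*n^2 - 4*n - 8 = (n + 2)*(n^2 - 4) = (n - 2)*(n + 2)*(n + 2)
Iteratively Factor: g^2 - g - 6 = (g + 2)*(g - 3)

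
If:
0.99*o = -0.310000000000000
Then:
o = -0.31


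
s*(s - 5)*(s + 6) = s^3 + s^2 - 30*s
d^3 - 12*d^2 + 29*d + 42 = (d - 7)*(d - 6)*(d + 1)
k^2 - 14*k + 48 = (k - 8)*(k - 6)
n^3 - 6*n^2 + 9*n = n*(n - 3)^2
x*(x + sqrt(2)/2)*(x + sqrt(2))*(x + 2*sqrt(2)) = x^4 + 7*sqrt(2)*x^3/2 + 7*x^2 + 2*sqrt(2)*x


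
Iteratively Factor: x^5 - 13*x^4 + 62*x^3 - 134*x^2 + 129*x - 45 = (x - 1)*(x^4 - 12*x^3 + 50*x^2 - 84*x + 45) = (x - 3)*(x - 1)*(x^3 - 9*x^2 + 23*x - 15) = (x - 5)*(x - 3)*(x - 1)*(x^2 - 4*x + 3) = (x - 5)*(x - 3)^2*(x - 1)*(x - 1)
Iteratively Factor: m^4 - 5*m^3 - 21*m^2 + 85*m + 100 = (m - 5)*(m^3 - 21*m - 20) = (m - 5)*(m + 1)*(m^2 - m - 20) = (m - 5)*(m + 1)*(m + 4)*(m - 5)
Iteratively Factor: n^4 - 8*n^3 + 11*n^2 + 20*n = (n)*(n^3 - 8*n^2 + 11*n + 20) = n*(n + 1)*(n^2 - 9*n + 20) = n*(n - 4)*(n + 1)*(n - 5)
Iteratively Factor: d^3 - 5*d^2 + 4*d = (d)*(d^2 - 5*d + 4) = d*(d - 4)*(d - 1)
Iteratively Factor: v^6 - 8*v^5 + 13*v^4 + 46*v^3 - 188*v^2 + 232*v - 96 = (v - 2)*(v^5 - 6*v^4 + v^3 + 48*v^2 - 92*v + 48) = (v - 2)^2*(v^4 - 4*v^3 - 7*v^2 + 34*v - 24) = (v - 2)^3*(v^3 - 2*v^2 - 11*v + 12) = (v - 2)^3*(v + 3)*(v^2 - 5*v + 4) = (v - 4)*(v - 2)^3*(v + 3)*(v - 1)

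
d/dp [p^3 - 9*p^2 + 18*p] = 3*p^2 - 18*p + 18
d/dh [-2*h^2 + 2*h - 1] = 2 - 4*h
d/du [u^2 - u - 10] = 2*u - 1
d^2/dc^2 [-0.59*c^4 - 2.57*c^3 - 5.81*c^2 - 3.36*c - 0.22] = -7.08*c^2 - 15.42*c - 11.62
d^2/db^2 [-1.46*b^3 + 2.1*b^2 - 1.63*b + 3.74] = 4.2 - 8.76*b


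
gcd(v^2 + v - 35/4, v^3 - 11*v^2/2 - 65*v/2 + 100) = v - 5/2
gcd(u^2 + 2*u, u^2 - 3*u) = u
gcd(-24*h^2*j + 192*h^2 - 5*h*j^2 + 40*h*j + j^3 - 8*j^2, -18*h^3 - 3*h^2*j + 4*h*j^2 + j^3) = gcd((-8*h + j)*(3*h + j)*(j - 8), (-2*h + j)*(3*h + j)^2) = 3*h + j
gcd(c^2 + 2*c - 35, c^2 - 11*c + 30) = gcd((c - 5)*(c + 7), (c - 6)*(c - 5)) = c - 5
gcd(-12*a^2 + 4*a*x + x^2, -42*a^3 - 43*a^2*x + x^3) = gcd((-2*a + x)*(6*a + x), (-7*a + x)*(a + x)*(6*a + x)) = 6*a + x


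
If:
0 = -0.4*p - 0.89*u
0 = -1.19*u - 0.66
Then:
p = 1.23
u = -0.55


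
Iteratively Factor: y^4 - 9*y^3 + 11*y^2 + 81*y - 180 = (y - 4)*(y^3 - 5*y^2 - 9*y + 45) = (y - 5)*(y - 4)*(y^2 - 9) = (y - 5)*(y - 4)*(y + 3)*(y - 3)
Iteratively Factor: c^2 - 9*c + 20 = (c - 4)*(c - 5)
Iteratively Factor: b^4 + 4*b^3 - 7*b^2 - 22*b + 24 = (b - 2)*(b^3 + 6*b^2 + 5*b - 12) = (b - 2)*(b + 3)*(b^2 + 3*b - 4) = (b - 2)*(b - 1)*(b + 3)*(b + 4)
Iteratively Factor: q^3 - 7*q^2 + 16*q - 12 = (q - 2)*(q^2 - 5*q + 6) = (q - 2)^2*(q - 3)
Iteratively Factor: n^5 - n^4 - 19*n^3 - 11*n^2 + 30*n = (n + 3)*(n^4 - 4*n^3 - 7*n^2 + 10*n) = n*(n + 3)*(n^3 - 4*n^2 - 7*n + 10) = n*(n - 5)*(n + 3)*(n^2 + n - 2) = n*(n - 5)*(n - 1)*(n + 3)*(n + 2)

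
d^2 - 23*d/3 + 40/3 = (d - 5)*(d - 8/3)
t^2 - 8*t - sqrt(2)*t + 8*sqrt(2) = (t - 8)*(t - sqrt(2))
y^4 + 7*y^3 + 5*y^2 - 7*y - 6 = (y - 1)*(y + 1)^2*(y + 6)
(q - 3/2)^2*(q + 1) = q^3 - 2*q^2 - 3*q/4 + 9/4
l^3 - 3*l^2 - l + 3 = (l - 3)*(l - 1)*(l + 1)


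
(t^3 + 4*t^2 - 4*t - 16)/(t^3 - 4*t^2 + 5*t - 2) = (t^2 + 6*t + 8)/(t^2 - 2*t + 1)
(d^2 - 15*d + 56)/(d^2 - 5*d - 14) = (d - 8)/(d + 2)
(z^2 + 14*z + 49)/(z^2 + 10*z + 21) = (z + 7)/(z + 3)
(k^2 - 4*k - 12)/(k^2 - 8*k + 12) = (k + 2)/(k - 2)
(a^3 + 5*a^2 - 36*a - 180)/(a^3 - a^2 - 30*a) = (a + 6)/a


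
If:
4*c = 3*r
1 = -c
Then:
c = -1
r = -4/3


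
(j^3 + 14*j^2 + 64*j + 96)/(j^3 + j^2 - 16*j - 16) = (j^2 + 10*j + 24)/(j^2 - 3*j - 4)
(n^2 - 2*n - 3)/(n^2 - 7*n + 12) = (n + 1)/(n - 4)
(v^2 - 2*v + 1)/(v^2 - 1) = (v - 1)/(v + 1)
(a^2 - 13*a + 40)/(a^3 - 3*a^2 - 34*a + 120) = (a - 8)/(a^2 + 2*a - 24)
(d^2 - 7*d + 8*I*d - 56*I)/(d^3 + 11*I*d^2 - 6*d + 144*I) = (d - 7)/(d^2 + 3*I*d + 18)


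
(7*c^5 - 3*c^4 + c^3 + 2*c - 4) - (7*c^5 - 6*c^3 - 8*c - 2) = -3*c^4 + 7*c^3 + 10*c - 2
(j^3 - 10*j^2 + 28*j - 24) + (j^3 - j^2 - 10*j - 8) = 2*j^3 - 11*j^2 + 18*j - 32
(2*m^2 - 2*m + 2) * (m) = 2*m^3 - 2*m^2 + 2*m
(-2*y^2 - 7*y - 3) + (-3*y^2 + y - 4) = -5*y^2 - 6*y - 7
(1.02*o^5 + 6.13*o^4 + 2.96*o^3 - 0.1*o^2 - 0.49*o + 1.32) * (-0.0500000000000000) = -0.051*o^5 - 0.3065*o^4 - 0.148*o^3 + 0.005*o^2 + 0.0245*o - 0.066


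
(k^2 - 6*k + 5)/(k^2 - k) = (k - 5)/k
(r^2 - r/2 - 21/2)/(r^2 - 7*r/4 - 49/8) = 4*(r + 3)/(4*r + 7)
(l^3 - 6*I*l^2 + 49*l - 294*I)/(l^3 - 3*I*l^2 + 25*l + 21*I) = (l^2 + I*l + 42)/(l^2 + 4*I*l - 3)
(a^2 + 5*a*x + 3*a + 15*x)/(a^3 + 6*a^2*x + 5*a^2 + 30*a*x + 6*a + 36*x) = (a + 5*x)/(a^2 + 6*a*x + 2*a + 12*x)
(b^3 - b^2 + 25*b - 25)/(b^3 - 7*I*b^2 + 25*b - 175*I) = (b - 1)/(b - 7*I)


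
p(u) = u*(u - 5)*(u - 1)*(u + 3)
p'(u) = u*(u - 5)*(u - 1) + u*(u - 5)*(u + 3) + u*(u - 1)*(u + 3) + (u - 5)*(u - 1)*(u + 3)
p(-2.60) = -28.45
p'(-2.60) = -48.54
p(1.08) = -1.38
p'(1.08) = -18.54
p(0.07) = 0.99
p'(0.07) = 13.14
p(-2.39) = -36.52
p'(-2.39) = -28.88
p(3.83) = -86.61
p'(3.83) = 8.13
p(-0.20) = -3.49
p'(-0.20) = 19.81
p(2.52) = -52.44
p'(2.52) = -43.66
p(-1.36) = -33.48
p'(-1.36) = 23.65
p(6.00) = 270.00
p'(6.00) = 399.00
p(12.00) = 13860.00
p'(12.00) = 5319.00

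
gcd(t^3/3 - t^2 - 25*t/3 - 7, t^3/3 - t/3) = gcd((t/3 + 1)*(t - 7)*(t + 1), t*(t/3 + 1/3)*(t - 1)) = t + 1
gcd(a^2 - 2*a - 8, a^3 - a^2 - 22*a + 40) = a - 4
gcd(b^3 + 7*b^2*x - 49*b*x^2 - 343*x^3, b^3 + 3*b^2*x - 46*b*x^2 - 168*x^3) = -b + 7*x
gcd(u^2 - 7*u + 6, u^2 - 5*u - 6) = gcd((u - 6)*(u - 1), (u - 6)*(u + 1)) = u - 6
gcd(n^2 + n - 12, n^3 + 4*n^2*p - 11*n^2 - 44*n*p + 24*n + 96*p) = n - 3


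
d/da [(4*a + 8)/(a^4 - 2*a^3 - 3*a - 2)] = 4*(a^4 - 2*a^3 - 3*a + (a + 2)*(-4*a^3 + 6*a^2 + 3) - 2)/(-a^4 + 2*a^3 + 3*a + 2)^2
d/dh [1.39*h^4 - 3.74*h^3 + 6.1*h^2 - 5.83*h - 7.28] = 5.56*h^3 - 11.22*h^2 + 12.2*h - 5.83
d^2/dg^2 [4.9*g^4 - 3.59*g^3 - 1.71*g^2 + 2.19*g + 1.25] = 58.8*g^2 - 21.54*g - 3.42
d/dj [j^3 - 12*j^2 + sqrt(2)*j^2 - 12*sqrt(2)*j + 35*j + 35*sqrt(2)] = 3*j^2 - 24*j + 2*sqrt(2)*j - 12*sqrt(2) + 35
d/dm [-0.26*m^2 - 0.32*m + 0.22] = -0.52*m - 0.32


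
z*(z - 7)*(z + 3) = z^3 - 4*z^2 - 21*z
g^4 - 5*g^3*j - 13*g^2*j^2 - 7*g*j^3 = g*(g - 7*j)*(g + j)^2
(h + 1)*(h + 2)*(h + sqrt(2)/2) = h^3 + sqrt(2)*h^2/2 + 3*h^2 + 2*h + 3*sqrt(2)*h/2 + sqrt(2)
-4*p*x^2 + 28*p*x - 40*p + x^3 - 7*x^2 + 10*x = (-4*p + x)*(x - 5)*(x - 2)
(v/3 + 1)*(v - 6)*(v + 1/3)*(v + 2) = v^4/3 - 2*v^3/9 - 73*v^2/9 - 44*v/3 - 4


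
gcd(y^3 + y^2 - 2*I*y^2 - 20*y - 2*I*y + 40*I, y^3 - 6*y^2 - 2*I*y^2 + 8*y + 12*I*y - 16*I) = y^2 + y*(-4 - 2*I) + 8*I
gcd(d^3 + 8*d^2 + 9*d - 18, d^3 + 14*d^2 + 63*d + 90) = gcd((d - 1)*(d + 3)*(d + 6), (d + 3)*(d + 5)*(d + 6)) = d^2 + 9*d + 18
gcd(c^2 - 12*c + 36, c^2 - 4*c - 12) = c - 6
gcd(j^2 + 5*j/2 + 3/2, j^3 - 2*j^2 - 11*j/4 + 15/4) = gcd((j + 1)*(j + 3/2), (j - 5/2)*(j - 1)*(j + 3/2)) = j + 3/2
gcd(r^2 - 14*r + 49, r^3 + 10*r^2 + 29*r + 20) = 1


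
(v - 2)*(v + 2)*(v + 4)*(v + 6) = v^4 + 10*v^3 + 20*v^2 - 40*v - 96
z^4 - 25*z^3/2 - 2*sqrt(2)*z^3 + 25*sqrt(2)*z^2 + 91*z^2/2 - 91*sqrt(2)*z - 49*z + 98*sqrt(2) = (z - 7)*(z - 7/2)*(z - 2)*(z - 2*sqrt(2))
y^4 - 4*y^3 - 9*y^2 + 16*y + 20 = (y - 5)*(y - 2)*(y + 1)*(y + 2)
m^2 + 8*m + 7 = (m + 1)*(m + 7)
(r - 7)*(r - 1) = r^2 - 8*r + 7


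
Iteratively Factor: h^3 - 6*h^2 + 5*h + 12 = (h + 1)*(h^2 - 7*h + 12) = (h - 3)*(h + 1)*(h - 4)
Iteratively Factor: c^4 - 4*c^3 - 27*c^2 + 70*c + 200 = (c + 2)*(c^3 - 6*c^2 - 15*c + 100) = (c - 5)*(c + 2)*(c^2 - c - 20) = (c - 5)^2*(c + 2)*(c + 4)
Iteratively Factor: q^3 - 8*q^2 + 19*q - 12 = (q - 3)*(q^2 - 5*q + 4) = (q - 3)*(q - 1)*(q - 4)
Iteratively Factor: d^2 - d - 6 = (d - 3)*(d + 2)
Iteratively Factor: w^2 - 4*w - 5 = (w + 1)*(w - 5)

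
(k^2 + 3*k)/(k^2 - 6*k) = (k + 3)/(k - 6)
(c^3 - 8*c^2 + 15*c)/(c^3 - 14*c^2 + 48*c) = (c^2 - 8*c + 15)/(c^2 - 14*c + 48)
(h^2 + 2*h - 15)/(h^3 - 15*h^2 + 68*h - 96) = (h + 5)/(h^2 - 12*h + 32)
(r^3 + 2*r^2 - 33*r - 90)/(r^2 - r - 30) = r + 3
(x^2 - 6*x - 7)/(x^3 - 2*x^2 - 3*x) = (x - 7)/(x*(x - 3))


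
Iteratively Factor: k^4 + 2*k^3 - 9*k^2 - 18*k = (k + 3)*(k^3 - k^2 - 6*k) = k*(k + 3)*(k^2 - k - 6) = k*(k - 3)*(k + 3)*(k + 2)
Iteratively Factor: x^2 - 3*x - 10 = (x + 2)*(x - 5)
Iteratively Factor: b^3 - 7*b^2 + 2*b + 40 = (b - 4)*(b^2 - 3*b - 10) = (b - 4)*(b + 2)*(b - 5)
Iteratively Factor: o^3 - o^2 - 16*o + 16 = (o + 4)*(o^2 - 5*o + 4) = (o - 1)*(o + 4)*(o - 4)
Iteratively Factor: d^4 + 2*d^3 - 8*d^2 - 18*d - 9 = (d + 3)*(d^3 - d^2 - 5*d - 3) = (d + 1)*(d + 3)*(d^2 - 2*d - 3) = (d + 1)^2*(d + 3)*(d - 3)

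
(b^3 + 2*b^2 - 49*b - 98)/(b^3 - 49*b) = (b + 2)/b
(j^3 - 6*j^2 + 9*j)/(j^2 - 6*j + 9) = j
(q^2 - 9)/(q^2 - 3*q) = (q + 3)/q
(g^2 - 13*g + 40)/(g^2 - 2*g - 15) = (g - 8)/(g + 3)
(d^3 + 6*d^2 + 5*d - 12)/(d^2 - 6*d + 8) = (d^3 + 6*d^2 + 5*d - 12)/(d^2 - 6*d + 8)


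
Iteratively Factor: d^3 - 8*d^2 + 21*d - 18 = (d - 2)*(d^2 - 6*d + 9) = (d - 3)*(d - 2)*(d - 3)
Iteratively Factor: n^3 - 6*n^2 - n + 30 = (n - 5)*(n^2 - n - 6) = (n - 5)*(n - 3)*(n + 2)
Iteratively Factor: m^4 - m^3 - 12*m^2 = (m)*(m^3 - m^2 - 12*m) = m^2*(m^2 - m - 12) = m^2*(m - 4)*(m + 3)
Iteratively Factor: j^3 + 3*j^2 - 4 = (j + 2)*(j^2 + j - 2) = (j - 1)*(j + 2)*(j + 2)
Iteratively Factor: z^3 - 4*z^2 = (z)*(z^2 - 4*z) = z^2*(z - 4)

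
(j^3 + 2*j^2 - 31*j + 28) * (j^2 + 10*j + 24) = j^5 + 12*j^4 + 13*j^3 - 234*j^2 - 464*j + 672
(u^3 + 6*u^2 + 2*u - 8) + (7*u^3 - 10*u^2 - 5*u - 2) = 8*u^3 - 4*u^2 - 3*u - 10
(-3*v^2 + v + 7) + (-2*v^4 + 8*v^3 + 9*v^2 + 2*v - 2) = -2*v^4 + 8*v^3 + 6*v^2 + 3*v + 5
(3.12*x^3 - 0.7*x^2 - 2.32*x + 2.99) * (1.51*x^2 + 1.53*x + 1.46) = 4.7112*x^5 + 3.7166*x^4 - 0.0189999999999995*x^3 - 0.0567000000000002*x^2 + 1.1875*x + 4.3654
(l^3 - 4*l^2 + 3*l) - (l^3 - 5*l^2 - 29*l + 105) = l^2 + 32*l - 105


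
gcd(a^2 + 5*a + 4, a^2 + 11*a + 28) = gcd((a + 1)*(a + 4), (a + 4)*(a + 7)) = a + 4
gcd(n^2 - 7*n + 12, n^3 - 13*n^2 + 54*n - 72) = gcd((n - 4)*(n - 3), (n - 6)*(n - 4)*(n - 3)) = n^2 - 7*n + 12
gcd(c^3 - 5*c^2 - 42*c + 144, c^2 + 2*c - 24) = c + 6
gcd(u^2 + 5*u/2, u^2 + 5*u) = u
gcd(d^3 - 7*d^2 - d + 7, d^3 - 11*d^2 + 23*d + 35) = d^2 - 6*d - 7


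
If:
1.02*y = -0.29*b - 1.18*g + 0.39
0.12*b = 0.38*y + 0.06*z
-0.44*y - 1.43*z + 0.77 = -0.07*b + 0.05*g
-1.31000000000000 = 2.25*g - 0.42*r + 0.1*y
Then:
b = 17.5183034325417 - 31.7909364305714*z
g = 16.6275018147879*z - 8.75681841750493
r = 86.6480126220352*z - 42.4753139459662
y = 5.53209582080266 - 10.1971378201804*z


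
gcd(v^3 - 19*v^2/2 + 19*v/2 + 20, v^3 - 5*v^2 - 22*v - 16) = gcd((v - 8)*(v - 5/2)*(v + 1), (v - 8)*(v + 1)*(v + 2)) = v^2 - 7*v - 8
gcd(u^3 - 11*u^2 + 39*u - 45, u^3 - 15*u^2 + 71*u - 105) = u^2 - 8*u + 15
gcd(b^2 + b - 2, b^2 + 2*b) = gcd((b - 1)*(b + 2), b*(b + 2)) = b + 2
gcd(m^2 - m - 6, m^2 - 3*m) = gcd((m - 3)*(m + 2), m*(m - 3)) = m - 3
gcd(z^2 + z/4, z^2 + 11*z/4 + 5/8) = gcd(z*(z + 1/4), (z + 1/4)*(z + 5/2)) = z + 1/4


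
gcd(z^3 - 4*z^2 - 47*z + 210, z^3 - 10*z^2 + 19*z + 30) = z^2 - 11*z + 30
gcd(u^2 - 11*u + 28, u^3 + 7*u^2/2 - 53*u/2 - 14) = u - 4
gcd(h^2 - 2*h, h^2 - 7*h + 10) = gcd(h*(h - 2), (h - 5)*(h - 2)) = h - 2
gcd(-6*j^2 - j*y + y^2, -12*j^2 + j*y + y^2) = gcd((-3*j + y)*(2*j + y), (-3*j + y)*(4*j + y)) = -3*j + y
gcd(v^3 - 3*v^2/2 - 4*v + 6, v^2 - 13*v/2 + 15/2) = v - 3/2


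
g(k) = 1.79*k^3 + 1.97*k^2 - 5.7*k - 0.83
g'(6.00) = 211.26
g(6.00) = 422.53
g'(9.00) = 464.73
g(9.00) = 1412.35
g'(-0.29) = -6.39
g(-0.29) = 0.95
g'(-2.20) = 11.62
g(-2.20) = 2.18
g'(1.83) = 19.49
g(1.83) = 6.31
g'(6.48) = 245.32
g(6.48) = 532.01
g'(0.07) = -5.40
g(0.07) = -1.22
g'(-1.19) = -2.78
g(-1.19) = 5.73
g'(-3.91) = 60.99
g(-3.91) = -55.43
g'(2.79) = 47.09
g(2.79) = 37.48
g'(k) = 5.37*k^2 + 3.94*k - 5.7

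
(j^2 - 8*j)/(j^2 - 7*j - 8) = j/(j + 1)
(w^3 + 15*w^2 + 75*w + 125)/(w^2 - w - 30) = (w^2 + 10*w + 25)/(w - 6)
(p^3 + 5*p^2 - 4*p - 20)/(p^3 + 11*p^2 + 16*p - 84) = (p^2 + 7*p + 10)/(p^2 + 13*p + 42)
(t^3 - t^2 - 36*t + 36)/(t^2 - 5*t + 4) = (t^2 - 36)/(t - 4)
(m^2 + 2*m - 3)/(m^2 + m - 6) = (m - 1)/(m - 2)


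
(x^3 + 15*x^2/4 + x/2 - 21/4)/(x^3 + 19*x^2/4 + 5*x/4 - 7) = (x + 3)/(x + 4)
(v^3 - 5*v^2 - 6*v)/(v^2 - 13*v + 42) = v*(v + 1)/(v - 7)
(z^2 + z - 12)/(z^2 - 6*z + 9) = (z + 4)/(z - 3)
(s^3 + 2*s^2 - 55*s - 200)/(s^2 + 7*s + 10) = (s^2 - 3*s - 40)/(s + 2)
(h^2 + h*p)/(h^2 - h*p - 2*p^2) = h/(h - 2*p)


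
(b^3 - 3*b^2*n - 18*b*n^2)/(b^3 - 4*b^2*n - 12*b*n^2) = (b + 3*n)/(b + 2*n)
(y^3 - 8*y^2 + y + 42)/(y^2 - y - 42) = (y^2 - y - 6)/(y + 6)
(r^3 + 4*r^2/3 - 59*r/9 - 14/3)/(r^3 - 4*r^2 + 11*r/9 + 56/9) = (3*r^2 + 11*r + 6)/(3*r^2 - 5*r - 8)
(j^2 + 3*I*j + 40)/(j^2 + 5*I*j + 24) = (j - 5*I)/(j - 3*I)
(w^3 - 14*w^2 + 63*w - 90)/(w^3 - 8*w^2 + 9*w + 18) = (w - 5)/(w + 1)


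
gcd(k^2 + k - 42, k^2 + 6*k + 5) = 1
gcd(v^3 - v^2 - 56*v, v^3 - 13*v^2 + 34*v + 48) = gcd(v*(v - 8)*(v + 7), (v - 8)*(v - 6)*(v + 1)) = v - 8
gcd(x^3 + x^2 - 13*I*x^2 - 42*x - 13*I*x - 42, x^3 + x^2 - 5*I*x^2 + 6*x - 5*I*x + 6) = x^2 + x*(1 - 6*I) - 6*I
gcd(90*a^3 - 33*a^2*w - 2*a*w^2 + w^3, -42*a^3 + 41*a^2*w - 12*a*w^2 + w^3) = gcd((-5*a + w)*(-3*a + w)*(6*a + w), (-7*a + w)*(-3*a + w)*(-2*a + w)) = -3*a + w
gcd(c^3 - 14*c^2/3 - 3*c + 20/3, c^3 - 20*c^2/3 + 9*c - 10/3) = c^2 - 6*c + 5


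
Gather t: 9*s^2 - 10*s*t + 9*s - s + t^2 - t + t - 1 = 9*s^2 - 10*s*t + 8*s + t^2 - 1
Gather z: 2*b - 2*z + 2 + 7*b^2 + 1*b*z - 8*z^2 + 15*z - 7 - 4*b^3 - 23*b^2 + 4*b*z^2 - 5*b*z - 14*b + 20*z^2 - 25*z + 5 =-4*b^3 - 16*b^2 - 12*b + z^2*(4*b + 12) + z*(-4*b - 12)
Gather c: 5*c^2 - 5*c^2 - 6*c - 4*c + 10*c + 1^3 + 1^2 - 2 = 0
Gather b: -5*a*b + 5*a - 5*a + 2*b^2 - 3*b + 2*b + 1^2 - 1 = 2*b^2 + b*(-5*a - 1)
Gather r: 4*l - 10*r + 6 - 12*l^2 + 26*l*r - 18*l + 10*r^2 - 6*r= -12*l^2 - 14*l + 10*r^2 + r*(26*l - 16) + 6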